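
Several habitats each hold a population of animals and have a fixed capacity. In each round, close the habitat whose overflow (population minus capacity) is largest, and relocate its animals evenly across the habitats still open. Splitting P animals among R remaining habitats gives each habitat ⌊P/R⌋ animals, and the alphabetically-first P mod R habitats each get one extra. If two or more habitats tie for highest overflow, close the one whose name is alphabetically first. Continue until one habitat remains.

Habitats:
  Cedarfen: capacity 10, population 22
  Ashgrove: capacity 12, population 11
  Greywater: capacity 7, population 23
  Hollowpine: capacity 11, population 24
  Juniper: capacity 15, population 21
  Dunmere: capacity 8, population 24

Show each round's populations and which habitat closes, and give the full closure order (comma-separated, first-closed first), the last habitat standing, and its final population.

Closure order: Dunmere, Greywater, Hollowpine, Cedarfen, Juniper
Last habitat: Ashgrove with 125 animals

Round 1: Ashgrove=11 Cedarfen=22 Dunmere=24 Greywater=23 Hollowpine=24 Juniper=21 → close Dunmere (overflow 16)
  24÷5 = 4 each, +1 to first 4
Round 2: Ashgrove=16 Cedarfen=27 Greywater=28 Hollowpine=29 Juniper=25 → close Greywater (overflow 21)
  28÷4 = 7 each, +1 to first 0
Round 3: Ashgrove=23 Cedarfen=34 Hollowpine=36 Juniper=32 → close Hollowpine (overflow 25)
  36÷3 = 12 each, +1 to first 0
Round 4: Ashgrove=35 Cedarfen=46 Juniper=44 → close Cedarfen (overflow 36)
  46÷2 = 23 each, +1 to first 0
Round 5: Ashgrove=58 Juniper=67 → close Juniper (overflow 52)
  67÷1 = 67 each, +1 to first 0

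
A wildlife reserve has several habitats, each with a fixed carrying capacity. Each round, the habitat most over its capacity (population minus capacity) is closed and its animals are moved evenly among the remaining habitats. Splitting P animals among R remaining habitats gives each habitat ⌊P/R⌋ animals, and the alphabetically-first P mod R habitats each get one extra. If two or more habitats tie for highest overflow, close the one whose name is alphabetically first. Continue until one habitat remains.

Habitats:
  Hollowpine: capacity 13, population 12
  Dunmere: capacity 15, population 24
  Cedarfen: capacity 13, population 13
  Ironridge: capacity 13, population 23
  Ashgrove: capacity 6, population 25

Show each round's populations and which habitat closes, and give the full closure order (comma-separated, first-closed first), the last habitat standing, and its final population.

Round 1: Ashgrove=25 Cedarfen=13 Dunmere=24 Hollowpine=12 Ironridge=23 → close Ashgrove (overflow 19)
  25÷4 = 6 each, +1 to first 1
Round 2: Cedarfen=20 Dunmere=30 Hollowpine=18 Ironridge=29 → close Ironridge (overflow 16)
  29÷3 = 9 each, +1 to first 2
Round 3: Cedarfen=30 Dunmere=40 Hollowpine=27 → close Dunmere (overflow 25)
  40÷2 = 20 each, +1 to first 0
Round 4: Cedarfen=50 Hollowpine=47 → close Cedarfen (overflow 37)
  50÷1 = 50 each, +1 to first 0

Closure order: Ashgrove, Ironridge, Dunmere, Cedarfen
Last habitat: Hollowpine with 97 animals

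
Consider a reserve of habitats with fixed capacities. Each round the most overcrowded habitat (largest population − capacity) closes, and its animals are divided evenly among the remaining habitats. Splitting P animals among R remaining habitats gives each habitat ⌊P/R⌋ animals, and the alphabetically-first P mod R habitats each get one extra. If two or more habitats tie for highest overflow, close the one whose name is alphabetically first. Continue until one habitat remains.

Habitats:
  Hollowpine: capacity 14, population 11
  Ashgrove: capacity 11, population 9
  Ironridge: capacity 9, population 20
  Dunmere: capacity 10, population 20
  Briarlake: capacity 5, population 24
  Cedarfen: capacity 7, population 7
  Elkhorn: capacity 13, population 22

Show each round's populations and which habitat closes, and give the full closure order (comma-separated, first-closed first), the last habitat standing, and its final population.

Closure order: Briarlake, Ironridge, Dunmere, Elkhorn, Cedarfen, Ashgrove
Last habitat: Hollowpine with 113 animals

Round 1: Ashgrove=9 Briarlake=24 Cedarfen=7 Dunmere=20 Elkhorn=22 Hollowpine=11 Ironridge=20 → close Briarlake (overflow 19)
  24÷6 = 4 each, +1 to first 0
Round 2: Ashgrove=13 Cedarfen=11 Dunmere=24 Elkhorn=26 Hollowpine=15 Ironridge=24 → close Ironridge (overflow 15)
  24÷5 = 4 each, +1 to first 4
Round 3: Ashgrove=18 Cedarfen=16 Dunmere=29 Elkhorn=31 Hollowpine=19 → close Dunmere (overflow 19)
  29÷4 = 7 each, +1 to first 1
Round 4: Ashgrove=26 Cedarfen=23 Elkhorn=38 Hollowpine=26 → close Elkhorn (overflow 25)
  38÷3 = 12 each, +1 to first 2
Round 5: Ashgrove=39 Cedarfen=36 Hollowpine=38 → close Cedarfen (overflow 29)
  36÷2 = 18 each, +1 to first 0
Round 6: Ashgrove=57 Hollowpine=56 → close Ashgrove (overflow 46)
  57÷1 = 57 each, +1 to first 0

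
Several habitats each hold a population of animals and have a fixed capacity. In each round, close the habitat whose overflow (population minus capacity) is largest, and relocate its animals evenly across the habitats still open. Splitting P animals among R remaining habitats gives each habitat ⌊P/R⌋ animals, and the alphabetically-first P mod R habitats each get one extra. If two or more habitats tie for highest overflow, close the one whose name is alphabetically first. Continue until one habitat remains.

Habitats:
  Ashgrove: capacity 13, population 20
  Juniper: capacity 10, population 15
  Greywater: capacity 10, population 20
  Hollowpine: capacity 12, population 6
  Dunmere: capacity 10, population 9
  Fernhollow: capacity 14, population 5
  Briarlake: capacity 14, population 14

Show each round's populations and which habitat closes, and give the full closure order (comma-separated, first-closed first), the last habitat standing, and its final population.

Round 1: Ashgrove=20 Briarlake=14 Dunmere=9 Fernhollow=5 Greywater=20 Hollowpine=6 Juniper=15 → close Greywater (overflow 10)
  20÷6 = 3 each, +1 to first 2
Round 2: Ashgrove=24 Briarlake=18 Dunmere=12 Fernhollow=8 Hollowpine=9 Juniper=18 → close Ashgrove (overflow 11)
  24÷5 = 4 each, +1 to first 4
Round 3: Briarlake=23 Dunmere=17 Fernhollow=13 Hollowpine=14 Juniper=22 → close Juniper (overflow 12)
  22÷4 = 5 each, +1 to first 2
Round 4: Briarlake=29 Dunmere=23 Fernhollow=18 Hollowpine=19 → close Briarlake (overflow 15)
  29÷3 = 9 each, +1 to first 2
Round 5: Dunmere=33 Fernhollow=28 Hollowpine=28 → close Dunmere (overflow 23)
  33÷2 = 16 each, +1 to first 1
Round 6: Fernhollow=45 Hollowpine=44 → close Hollowpine (overflow 32)
  44÷1 = 44 each, +1 to first 0

Closure order: Greywater, Ashgrove, Juniper, Briarlake, Dunmere, Hollowpine
Last habitat: Fernhollow with 89 animals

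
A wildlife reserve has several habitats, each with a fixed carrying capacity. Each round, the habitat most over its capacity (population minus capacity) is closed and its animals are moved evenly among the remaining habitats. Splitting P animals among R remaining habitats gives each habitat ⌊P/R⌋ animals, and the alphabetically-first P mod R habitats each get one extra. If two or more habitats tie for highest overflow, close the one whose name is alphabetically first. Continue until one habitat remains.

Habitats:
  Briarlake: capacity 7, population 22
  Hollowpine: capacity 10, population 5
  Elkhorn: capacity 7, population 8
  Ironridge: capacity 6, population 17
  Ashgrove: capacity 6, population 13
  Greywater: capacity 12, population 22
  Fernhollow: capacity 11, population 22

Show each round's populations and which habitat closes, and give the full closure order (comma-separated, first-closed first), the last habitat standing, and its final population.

Closure order: Briarlake, Fernhollow, Greywater, Ironridge, Ashgrove, Elkhorn
Last habitat: Hollowpine with 109 animals

Round 1: Ashgrove=13 Briarlake=22 Elkhorn=8 Fernhollow=22 Greywater=22 Hollowpine=5 Ironridge=17 → close Briarlake (overflow 15)
  22÷6 = 3 each, +1 to first 4
Round 2: Ashgrove=17 Elkhorn=12 Fernhollow=26 Greywater=26 Hollowpine=8 Ironridge=20 → close Fernhollow (overflow 15)
  26÷5 = 5 each, +1 to first 1
Round 3: Ashgrove=23 Elkhorn=17 Greywater=31 Hollowpine=13 Ironridge=25 → close Greywater (overflow 19)
  31÷4 = 7 each, +1 to first 3
Round 4: Ashgrove=31 Elkhorn=25 Hollowpine=21 Ironridge=32 → close Ironridge (overflow 26)
  32÷3 = 10 each, +1 to first 2
Round 5: Ashgrove=42 Elkhorn=36 Hollowpine=31 → close Ashgrove (overflow 36)
  42÷2 = 21 each, +1 to first 0
Round 6: Elkhorn=57 Hollowpine=52 → close Elkhorn (overflow 50)
  57÷1 = 57 each, +1 to first 0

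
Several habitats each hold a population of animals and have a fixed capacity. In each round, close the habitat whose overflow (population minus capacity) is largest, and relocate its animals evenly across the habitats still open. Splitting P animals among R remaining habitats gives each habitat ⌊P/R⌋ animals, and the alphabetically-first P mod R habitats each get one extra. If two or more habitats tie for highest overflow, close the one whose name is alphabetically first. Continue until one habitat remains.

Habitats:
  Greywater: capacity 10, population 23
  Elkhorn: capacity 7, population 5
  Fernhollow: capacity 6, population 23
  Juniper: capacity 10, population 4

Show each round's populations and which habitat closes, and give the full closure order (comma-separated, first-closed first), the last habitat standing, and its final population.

Round 1: Elkhorn=5 Fernhollow=23 Greywater=23 Juniper=4 → close Fernhollow (overflow 17)
  23÷3 = 7 each, +1 to first 2
Round 2: Elkhorn=13 Greywater=31 Juniper=11 → close Greywater (overflow 21)
  31÷2 = 15 each, +1 to first 1
Round 3: Elkhorn=29 Juniper=26 → close Elkhorn (overflow 22)
  29÷1 = 29 each, +1 to first 0

Closure order: Fernhollow, Greywater, Elkhorn
Last habitat: Juniper with 55 animals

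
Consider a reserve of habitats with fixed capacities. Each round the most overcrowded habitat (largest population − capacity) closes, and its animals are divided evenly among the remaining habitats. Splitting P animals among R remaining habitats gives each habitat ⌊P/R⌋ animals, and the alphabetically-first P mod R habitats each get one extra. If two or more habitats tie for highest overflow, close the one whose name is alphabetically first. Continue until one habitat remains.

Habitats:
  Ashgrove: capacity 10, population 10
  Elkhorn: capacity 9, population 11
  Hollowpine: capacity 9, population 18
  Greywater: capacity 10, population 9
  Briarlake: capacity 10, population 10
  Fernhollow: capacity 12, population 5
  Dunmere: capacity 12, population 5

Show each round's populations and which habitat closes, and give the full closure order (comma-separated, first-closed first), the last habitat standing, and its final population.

Round 1: Ashgrove=10 Briarlake=10 Dunmere=5 Elkhorn=11 Fernhollow=5 Greywater=9 Hollowpine=18 → close Hollowpine (overflow 9)
  18÷6 = 3 each, +1 to first 0
Round 2: Ashgrove=13 Briarlake=13 Dunmere=8 Elkhorn=14 Fernhollow=8 Greywater=12 → close Elkhorn (overflow 5)
  14÷5 = 2 each, +1 to first 4
Round 3: Ashgrove=16 Briarlake=16 Dunmere=11 Fernhollow=11 Greywater=14 → close Ashgrove (overflow 6)
  16÷4 = 4 each, +1 to first 0
Round 4: Briarlake=20 Dunmere=15 Fernhollow=15 Greywater=18 → close Briarlake (overflow 10)
  20÷3 = 6 each, +1 to first 2
Round 5: Dunmere=22 Fernhollow=22 Greywater=24 → close Greywater (overflow 14)
  24÷2 = 12 each, +1 to first 0
Round 6: Dunmere=34 Fernhollow=34 → close Dunmere (overflow 22)
  34÷1 = 34 each, +1 to first 0

Closure order: Hollowpine, Elkhorn, Ashgrove, Briarlake, Greywater, Dunmere
Last habitat: Fernhollow with 68 animals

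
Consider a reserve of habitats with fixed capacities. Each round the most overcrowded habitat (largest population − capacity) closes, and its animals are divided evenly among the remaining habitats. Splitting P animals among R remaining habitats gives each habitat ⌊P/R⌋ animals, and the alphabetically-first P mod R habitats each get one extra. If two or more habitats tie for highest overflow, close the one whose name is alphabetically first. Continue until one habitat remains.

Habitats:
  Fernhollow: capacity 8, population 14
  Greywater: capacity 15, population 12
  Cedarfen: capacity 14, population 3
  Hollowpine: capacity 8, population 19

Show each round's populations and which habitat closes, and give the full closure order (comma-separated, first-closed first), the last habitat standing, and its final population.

Round 1: Cedarfen=3 Fernhollow=14 Greywater=12 Hollowpine=19 → close Hollowpine (overflow 11)
  19÷3 = 6 each, +1 to first 1
Round 2: Cedarfen=10 Fernhollow=20 Greywater=18 → close Fernhollow (overflow 12)
  20÷2 = 10 each, +1 to first 0
Round 3: Cedarfen=20 Greywater=28 → close Greywater (overflow 13)
  28÷1 = 28 each, +1 to first 0

Closure order: Hollowpine, Fernhollow, Greywater
Last habitat: Cedarfen with 48 animals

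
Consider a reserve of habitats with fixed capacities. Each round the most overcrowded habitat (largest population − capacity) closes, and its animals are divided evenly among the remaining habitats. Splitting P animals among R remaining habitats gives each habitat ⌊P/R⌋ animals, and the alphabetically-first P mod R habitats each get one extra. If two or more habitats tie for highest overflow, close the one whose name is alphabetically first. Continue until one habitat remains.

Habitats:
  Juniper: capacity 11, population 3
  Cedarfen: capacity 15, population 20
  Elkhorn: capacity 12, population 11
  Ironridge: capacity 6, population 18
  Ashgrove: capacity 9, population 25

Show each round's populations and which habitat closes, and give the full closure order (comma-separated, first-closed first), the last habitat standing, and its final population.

Round 1: Ashgrove=25 Cedarfen=20 Elkhorn=11 Ironridge=18 Juniper=3 → close Ashgrove (overflow 16)
  25÷4 = 6 each, +1 to first 1
Round 2: Cedarfen=27 Elkhorn=17 Ironridge=24 Juniper=9 → close Ironridge (overflow 18)
  24÷3 = 8 each, +1 to first 0
Round 3: Cedarfen=35 Elkhorn=25 Juniper=17 → close Cedarfen (overflow 20)
  35÷2 = 17 each, +1 to first 1
Round 4: Elkhorn=43 Juniper=34 → close Elkhorn (overflow 31)
  43÷1 = 43 each, +1 to first 0

Closure order: Ashgrove, Ironridge, Cedarfen, Elkhorn
Last habitat: Juniper with 77 animals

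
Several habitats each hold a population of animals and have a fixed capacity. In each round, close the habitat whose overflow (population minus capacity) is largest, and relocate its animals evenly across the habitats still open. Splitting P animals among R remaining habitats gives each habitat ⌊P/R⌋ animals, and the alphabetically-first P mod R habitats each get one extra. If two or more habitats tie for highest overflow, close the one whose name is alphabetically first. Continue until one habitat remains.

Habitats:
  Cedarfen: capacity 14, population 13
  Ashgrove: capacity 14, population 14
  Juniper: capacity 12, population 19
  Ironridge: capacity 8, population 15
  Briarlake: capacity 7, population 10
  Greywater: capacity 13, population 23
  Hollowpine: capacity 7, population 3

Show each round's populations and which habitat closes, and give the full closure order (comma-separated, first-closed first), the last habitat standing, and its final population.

Round 1: Ashgrove=14 Briarlake=10 Cedarfen=13 Greywater=23 Hollowpine=3 Ironridge=15 Juniper=19 → close Greywater (overflow 10)
  23÷6 = 3 each, +1 to first 5
Round 2: Ashgrove=18 Briarlake=14 Cedarfen=17 Hollowpine=7 Ironridge=19 Juniper=22 → close Ironridge (overflow 11)
  19÷5 = 3 each, +1 to first 4
Round 3: Ashgrove=22 Briarlake=18 Cedarfen=21 Hollowpine=11 Juniper=25 → close Juniper (overflow 13)
  25÷4 = 6 each, +1 to first 1
Round 4: Ashgrove=29 Briarlake=24 Cedarfen=27 Hollowpine=17 → close Briarlake (overflow 17)
  24÷3 = 8 each, +1 to first 0
Round 5: Ashgrove=37 Cedarfen=35 Hollowpine=25 → close Ashgrove (overflow 23)
  37÷2 = 18 each, +1 to first 1
Round 6: Cedarfen=54 Hollowpine=43 → close Cedarfen (overflow 40)
  54÷1 = 54 each, +1 to first 0

Closure order: Greywater, Ironridge, Juniper, Briarlake, Ashgrove, Cedarfen
Last habitat: Hollowpine with 97 animals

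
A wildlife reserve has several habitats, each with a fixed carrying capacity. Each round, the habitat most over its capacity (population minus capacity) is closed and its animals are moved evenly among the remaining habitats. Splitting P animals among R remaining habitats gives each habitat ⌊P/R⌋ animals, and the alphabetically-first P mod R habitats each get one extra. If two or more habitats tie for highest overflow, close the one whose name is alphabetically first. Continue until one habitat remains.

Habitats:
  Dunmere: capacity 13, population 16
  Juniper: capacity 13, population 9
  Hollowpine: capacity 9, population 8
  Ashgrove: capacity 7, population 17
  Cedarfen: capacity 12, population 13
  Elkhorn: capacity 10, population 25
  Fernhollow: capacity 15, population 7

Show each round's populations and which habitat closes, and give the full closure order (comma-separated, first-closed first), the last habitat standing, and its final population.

Round 1: Ashgrove=17 Cedarfen=13 Dunmere=16 Elkhorn=25 Fernhollow=7 Hollowpine=8 Juniper=9 → close Elkhorn (overflow 15)
  25÷6 = 4 each, +1 to first 1
Round 2: Ashgrove=22 Cedarfen=17 Dunmere=20 Fernhollow=11 Hollowpine=12 Juniper=13 → close Ashgrove (overflow 15)
  22÷5 = 4 each, +1 to first 2
Round 3: Cedarfen=22 Dunmere=25 Fernhollow=15 Hollowpine=16 Juniper=17 → close Dunmere (overflow 12)
  25÷4 = 6 each, +1 to first 1
Round 4: Cedarfen=29 Fernhollow=21 Hollowpine=22 Juniper=23 → close Cedarfen (overflow 17)
  29÷3 = 9 each, +1 to first 2
Round 5: Fernhollow=31 Hollowpine=32 Juniper=32 → close Hollowpine (overflow 23)
  32÷2 = 16 each, +1 to first 0
Round 6: Fernhollow=47 Juniper=48 → close Juniper (overflow 35)
  48÷1 = 48 each, +1 to first 0

Closure order: Elkhorn, Ashgrove, Dunmere, Cedarfen, Hollowpine, Juniper
Last habitat: Fernhollow with 95 animals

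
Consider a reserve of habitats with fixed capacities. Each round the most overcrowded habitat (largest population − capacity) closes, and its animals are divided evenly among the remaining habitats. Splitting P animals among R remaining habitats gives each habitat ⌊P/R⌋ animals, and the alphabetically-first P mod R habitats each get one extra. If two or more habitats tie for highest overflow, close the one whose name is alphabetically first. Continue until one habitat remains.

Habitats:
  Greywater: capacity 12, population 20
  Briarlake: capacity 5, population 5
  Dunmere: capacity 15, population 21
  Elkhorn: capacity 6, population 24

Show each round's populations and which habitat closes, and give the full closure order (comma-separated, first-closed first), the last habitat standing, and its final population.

Round 1: Briarlake=5 Dunmere=21 Elkhorn=24 Greywater=20 → close Elkhorn (overflow 18)
  24÷3 = 8 each, +1 to first 0
Round 2: Briarlake=13 Dunmere=29 Greywater=28 → close Greywater (overflow 16)
  28÷2 = 14 each, +1 to first 0
Round 3: Briarlake=27 Dunmere=43 → close Dunmere (overflow 28)
  43÷1 = 43 each, +1 to first 0

Closure order: Elkhorn, Greywater, Dunmere
Last habitat: Briarlake with 70 animals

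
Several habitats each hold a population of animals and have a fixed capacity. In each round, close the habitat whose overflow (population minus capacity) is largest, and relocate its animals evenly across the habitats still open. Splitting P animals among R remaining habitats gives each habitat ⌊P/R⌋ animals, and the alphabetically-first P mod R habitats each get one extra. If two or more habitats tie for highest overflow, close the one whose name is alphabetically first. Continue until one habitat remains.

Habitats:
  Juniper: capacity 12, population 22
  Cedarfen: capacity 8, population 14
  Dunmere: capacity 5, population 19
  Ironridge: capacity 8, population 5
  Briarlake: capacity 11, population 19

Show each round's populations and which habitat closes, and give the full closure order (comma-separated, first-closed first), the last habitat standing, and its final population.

Round 1: Briarlake=19 Cedarfen=14 Dunmere=19 Ironridge=5 Juniper=22 → close Dunmere (overflow 14)
  19÷4 = 4 each, +1 to first 3
Round 2: Briarlake=24 Cedarfen=19 Ironridge=10 Juniper=26 → close Juniper (overflow 14)
  26÷3 = 8 each, +1 to first 2
Round 3: Briarlake=33 Cedarfen=28 Ironridge=18 → close Briarlake (overflow 22)
  33÷2 = 16 each, +1 to first 1
Round 4: Cedarfen=45 Ironridge=34 → close Cedarfen (overflow 37)
  45÷1 = 45 each, +1 to first 0

Closure order: Dunmere, Juniper, Briarlake, Cedarfen
Last habitat: Ironridge with 79 animals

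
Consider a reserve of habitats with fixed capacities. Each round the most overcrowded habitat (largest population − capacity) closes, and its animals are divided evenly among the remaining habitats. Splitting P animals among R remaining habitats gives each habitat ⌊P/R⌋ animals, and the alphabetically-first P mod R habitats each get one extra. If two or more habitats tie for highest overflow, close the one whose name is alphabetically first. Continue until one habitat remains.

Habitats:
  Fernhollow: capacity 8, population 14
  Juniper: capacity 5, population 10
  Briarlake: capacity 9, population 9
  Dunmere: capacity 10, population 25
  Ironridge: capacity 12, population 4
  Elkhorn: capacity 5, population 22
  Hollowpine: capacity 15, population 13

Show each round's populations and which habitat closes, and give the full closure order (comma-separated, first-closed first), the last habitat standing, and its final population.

Closure order: Elkhorn, Dunmere, Fernhollow, Juniper, Briarlake, Hollowpine
Last habitat: Ironridge with 97 animals

Round 1: Briarlake=9 Dunmere=25 Elkhorn=22 Fernhollow=14 Hollowpine=13 Ironridge=4 Juniper=10 → close Elkhorn (overflow 17)
  22÷6 = 3 each, +1 to first 4
Round 2: Briarlake=13 Dunmere=29 Fernhollow=18 Hollowpine=17 Ironridge=7 Juniper=13 → close Dunmere (overflow 19)
  29÷5 = 5 each, +1 to first 4
Round 3: Briarlake=19 Fernhollow=24 Hollowpine=23 Ironridge=13 Juniper=18 → close Fernhollow (overflow 16)
  24÷4 = 6 each, +1 to first 0
Round 4: Briarlake=25 Hollowpine=29 Ironridge=19 Juniper=24 → close Juniper (overflow 19)
  24÷3 = 8 each, +1 to first 0
Round 5: Briarlake=33 Hollowpine=37 Ironridge=27 → close Briarlake (overflow 24)
  33÷2 = 16 each, +1 to first 1
Round 6: Hollowpine=54 Ironridge=43 → close Hollowpine (overflow 39)
  54÷1 = 54 each, +1 to first 0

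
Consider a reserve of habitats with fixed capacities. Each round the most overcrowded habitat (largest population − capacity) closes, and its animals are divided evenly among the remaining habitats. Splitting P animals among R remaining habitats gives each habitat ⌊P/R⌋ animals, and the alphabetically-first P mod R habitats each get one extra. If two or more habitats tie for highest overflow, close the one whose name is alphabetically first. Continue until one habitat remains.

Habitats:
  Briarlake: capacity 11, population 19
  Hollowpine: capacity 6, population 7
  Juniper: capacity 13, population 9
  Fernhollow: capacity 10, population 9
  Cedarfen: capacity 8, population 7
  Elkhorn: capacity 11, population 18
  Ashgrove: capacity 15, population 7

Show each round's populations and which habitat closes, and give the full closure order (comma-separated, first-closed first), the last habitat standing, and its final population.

Closure order: Briarlake, Elkhorn, Hollowpine, Cedarfen, Fernhollow, Ashgrove
Last habitat: Juniper with 76 animals

Round 1: Ashgrove=7 Briarlake=19 Cedarfen=7 Elkhorn=18 Fernhollow=9 Hollowpine=7 Juniper=9 → close Briarlake (overflow 8)
  19÷6 = 3 each, +1 to first 1
Round 2: Ashgrove=11 Cedarfen=10 Elkhorn=21 Fernhollow=12 Hollowpine=10 Juniper=12 → close Elkhorn (overflow 10)
  21÷5 = 4 each, +1 to first 1
Round 3: Ashgrove=16 Cedarfen=14 Fernhollow=16 Hollowpine=14 Juniper=16 → close Hollowpine (overflow 8)
  14÷4 = 3 each, +1 to first 2
Round 4: Ashgrove=20 Cedarfen=18 Fernhollow=19 Juniper=19 → close Cedarfen (overflow 10)
  18÷3 = 6 each, +1 to first 0
Round 5: Ashgrove=26 Fernhollow=25 Juniper=25 → close Fernhollow (overflow 15)
  25÷2 = 12 each, +1 to first 1
Round 6: Ashgrove=39 Juniper=37 → close Ashgrove (overflow 24)
  39÷1 = 39 each, +1 to first 0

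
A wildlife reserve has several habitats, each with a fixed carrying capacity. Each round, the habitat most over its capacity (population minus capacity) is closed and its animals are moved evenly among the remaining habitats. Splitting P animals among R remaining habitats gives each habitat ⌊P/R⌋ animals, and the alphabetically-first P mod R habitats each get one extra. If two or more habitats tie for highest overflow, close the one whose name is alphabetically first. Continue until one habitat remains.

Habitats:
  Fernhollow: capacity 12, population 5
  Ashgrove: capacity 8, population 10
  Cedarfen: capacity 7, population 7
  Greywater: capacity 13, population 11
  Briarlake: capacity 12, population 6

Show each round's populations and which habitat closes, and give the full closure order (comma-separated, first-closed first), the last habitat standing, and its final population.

Round 1: Ashgrove=10 Briarlake=6 Cedarfen=7 Fernhollow=5 Greywater=11 → close Ashgrove (overflow 2)
  10÷4 = 2 each, +1 to first 2
Round 2: Briarlake=9 Cedarfen=10 Fernhollow=7 Greywater=13 → close Cedarfen (overflow 3)
  10÷3 = 3 each, +1 to first 1
Round 3: Briarlake=13 Fernhollow=10 Greywater=16 → close Greywater (overflow 3)
  16÷2 = 8 each, +1 to first 0
Round 4: Briarlake=21 Fernhollow=18 → close Briarlake (overflow 9)
  21÷1 = 21 each, +1 to first 0

Closure order: Ashgrove, Cedarfen, Greywater, Briarlake
Last habitat: Fernhollow with 39 animals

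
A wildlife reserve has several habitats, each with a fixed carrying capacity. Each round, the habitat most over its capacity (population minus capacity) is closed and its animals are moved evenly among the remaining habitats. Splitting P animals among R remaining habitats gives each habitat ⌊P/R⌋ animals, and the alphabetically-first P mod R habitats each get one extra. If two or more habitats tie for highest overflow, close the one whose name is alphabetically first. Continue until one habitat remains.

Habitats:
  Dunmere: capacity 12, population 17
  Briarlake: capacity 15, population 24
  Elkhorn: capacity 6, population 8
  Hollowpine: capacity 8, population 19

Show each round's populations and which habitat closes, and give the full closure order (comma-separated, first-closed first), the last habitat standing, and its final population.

Round 1: Briarlake=24 Dunmere=17 Elkhorn=8 Hollowpine=19 → close Hollowpine (overflow 11)
  19÷3 = 6 each, +1 to first 1
Round 2: Briarlake=31 Dunmere=23 Elkhorn=14 → close Briarlake (overflow 16)
  31÷2 = 15 each, +1 to first 1
Round 3: Dunmere=39 Elkhorn=29 → close Dunmere (overflow 27)
  39÷1 = 39 each, +1 to first 0

Closure order: Hollowpine, Briarlake, Dunmere
Last habitat: Elkhorn with 68 animals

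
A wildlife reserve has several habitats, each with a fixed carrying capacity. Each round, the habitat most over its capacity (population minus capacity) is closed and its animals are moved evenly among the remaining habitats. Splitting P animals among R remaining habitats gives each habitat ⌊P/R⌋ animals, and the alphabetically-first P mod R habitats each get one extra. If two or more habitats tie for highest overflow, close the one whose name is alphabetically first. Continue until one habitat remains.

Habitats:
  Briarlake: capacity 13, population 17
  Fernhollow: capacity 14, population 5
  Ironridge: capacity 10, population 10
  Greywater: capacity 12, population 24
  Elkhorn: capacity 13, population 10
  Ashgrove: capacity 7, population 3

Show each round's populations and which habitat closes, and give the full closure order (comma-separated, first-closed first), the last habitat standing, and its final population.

Round 1: Ashgrove=3 Briarlake=17 Elkhorn=10 Fernhollow=5 Greywater=24 Ironridge=10 → close Greywater (overflow 12)
  24÷5 = 4 each, +1 to first 4
Round 2: Ashgrove=8 Briarlake=22 Elkhorn=15 Fernhollow=10 Ironridge=14 → close Briarlake (overflow 9)
  22÷4 = 5 each, +1 to first 2
Round 3: Ashgrove=14 Elkhorn=21 Fernhollow=15 Ironridge=19 → close Ironridge (overflow 9)
  19÷3 = 6 each, +1 to first 1
Round 4: Ashgrove=21 Elkhorn=27 Fernhollow=21 → close Ashgrove (overflow 14)
  21÷2 = 10 each, +1 to first 1
Round 5: Elkhorn=38 Fernhollow=31 → close Elkhorn (overflow 25)
  38÷1 = 38 each, +1 to first 0

Closure order: Greywater, Briarlake, Ironridge, Ashgrove, Elkhorn
Last habitat: Fernhollow with 69 animals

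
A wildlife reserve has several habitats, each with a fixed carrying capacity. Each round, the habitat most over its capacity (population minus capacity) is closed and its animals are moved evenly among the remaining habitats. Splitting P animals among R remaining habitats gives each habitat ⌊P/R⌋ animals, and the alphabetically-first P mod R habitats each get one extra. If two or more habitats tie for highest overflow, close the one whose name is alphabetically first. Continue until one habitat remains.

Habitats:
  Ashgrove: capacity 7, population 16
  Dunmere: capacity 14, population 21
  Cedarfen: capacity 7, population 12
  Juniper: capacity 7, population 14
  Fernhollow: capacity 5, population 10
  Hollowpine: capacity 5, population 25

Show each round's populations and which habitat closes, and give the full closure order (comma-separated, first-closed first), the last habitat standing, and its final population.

Closure order: Hollowpine, Ashgrove, Dunmere, Cedarfen, Juniper
Last habitat: Fernhollow with 98 animals

Round 1: Ashgrove=16 Cedarfen=12 Dunmere=21 Fernhollow=10 Hollowpine=25 Juniper=14 → close Hollowpine (overflow 20)
  25÷5 = 5 each, +1 to first 0
Round 2: Ashgrove=21 Cedarfen=17 Dunmere=26 Fernhollow=15 Juniper=19 → close Ashgrove (overflow 14)
  21÷4 = 5 each, +1 to first 1
Round 3: Cedarfen=23 Dunmere=31 Fernhollow=20 Juniper=24 → close Dunmere (overflow 17)
  31÷3 = 10 each, +1 to first 1
Round 4: Cedarfen=34 Fernhollow=30 Juniper=34 → close Cedarfen (overflow 27)
  34÷2 = 17 each, +1 to first 0
Round 5: Fernhollow=47 Juniper=51 → close Juniper (overflow 44)
  51÷1 = 51 each, +1 to first 0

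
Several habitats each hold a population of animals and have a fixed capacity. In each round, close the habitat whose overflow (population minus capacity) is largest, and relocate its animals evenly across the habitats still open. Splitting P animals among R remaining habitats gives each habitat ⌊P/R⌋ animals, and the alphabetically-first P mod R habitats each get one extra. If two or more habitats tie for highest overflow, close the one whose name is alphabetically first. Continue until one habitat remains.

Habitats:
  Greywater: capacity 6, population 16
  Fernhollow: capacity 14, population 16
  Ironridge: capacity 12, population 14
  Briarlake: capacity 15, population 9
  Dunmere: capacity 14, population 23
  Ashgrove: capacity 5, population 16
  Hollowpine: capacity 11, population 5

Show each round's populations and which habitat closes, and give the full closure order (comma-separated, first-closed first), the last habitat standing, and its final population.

Closure order: Ashgrove, Greywater, Dunmere, Fernhollow, Ironridge, Briarlake
Last habitat: Hollowpine with 99 animals

Round 1: Ashgrove=16 Briarlake=9 Dunmere=23 Fernhollow=16 Greywater=16 Hollowpine=5 Ironridge=14 → close Ashgrove (overflow 11)
  16÷6 = 2 each, +1 to first 4
Round 2: Briarlake=12 Dunmere=26 Fernhollow=19 Greywater=19 Hollowpine=7 Ironridge=16 → close Greywater (overflow 13)
  19÷5 = 3 each, +1 to first 4
Round 3: Briarlake=16 Dunmere=30 Fernhollow=23 Hollowpine=11 Ironridge=19 → close Dunmere (overflow 16)
  30÷4 = 7 each, +1 to first 2
Round 4: Briarlake=24 Fernhollow=31 Hollowpine=18 Ironridge=26 → close Fernhollow (overflow 17)
  31÷3 = 10 each, +1 to first 1
Round 5: Briarlake=35 Hollowpine=28 Ironridge=36 → close Ironridge (overflow 24)
  36÷2 = 18 each, +1 to first 0
Round 6: Briarlake=53 Hollowpine=46 → close Briarlake (overflow 38)
  53÷1 = 53 each, +1 to first 0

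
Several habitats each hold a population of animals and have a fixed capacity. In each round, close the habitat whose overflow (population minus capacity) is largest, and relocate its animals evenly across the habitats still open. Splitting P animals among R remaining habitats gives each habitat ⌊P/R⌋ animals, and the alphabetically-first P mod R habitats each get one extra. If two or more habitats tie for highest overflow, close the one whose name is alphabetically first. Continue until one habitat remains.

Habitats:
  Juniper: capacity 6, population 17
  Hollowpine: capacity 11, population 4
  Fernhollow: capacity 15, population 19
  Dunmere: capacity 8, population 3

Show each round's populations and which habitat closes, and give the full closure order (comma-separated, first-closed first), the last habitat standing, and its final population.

Closure order: Juniper, Fernhollow, Dunmere
Last habitat: Hollowpine with 43 animals

Round 1: Dunmere=3 Fernhollow=19 Hollowpine=4 Juniper=17 → close Juniper (overflow 11)
  17÷3 = 5 each, +1 to first 2
Round 2: Dunmere=9 Fernhollow=25 Hollowpine=9 → close Fernhollow (overflow 10)
  25÷2 = 12 each, +1 to first 1
Round 3: Dunmere=22 Hollowpine=21 → close Dunmere (overflow 14)
  22÷1 = 22 each, +1 to first 0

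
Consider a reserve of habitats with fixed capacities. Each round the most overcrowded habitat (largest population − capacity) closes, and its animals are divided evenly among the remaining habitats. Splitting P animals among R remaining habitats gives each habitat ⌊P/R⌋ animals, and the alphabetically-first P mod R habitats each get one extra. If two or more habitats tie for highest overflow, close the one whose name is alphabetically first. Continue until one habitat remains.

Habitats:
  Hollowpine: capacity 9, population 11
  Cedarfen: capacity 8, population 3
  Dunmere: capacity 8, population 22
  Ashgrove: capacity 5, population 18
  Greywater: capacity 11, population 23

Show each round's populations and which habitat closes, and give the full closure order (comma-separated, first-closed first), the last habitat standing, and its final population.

Closure order: Dunmere, Ashgrove, Greywater, Hollowpine
Last habitat: Cedarfen with 77 animals

Round 1: Ashgrove=18 Cedarfen=3 Dunmere=22 Greywater=23 Hollowpine=11 → close Dunmere (overflow 14)
  22÷4 = 5 each, +1 to first 2
Round 2: Ashgrove=24 Cedarfen=9 Greywater=28 Hollowpine=16 → close Ashgrove (overflow 19)
  24÷3 = 8 each, +1 to first 0
Round 3: Cedarfen=17 Greywater=36 Hollowpine=24 → close Greywater (overflow 25)
  36÷2 = 18 each, +1 to first 0
Round 4: Cedarfen=35 Hollowpine=42 → close Hollowpine (overflow 33)
  42÷1 = 42 each, +1 to first 0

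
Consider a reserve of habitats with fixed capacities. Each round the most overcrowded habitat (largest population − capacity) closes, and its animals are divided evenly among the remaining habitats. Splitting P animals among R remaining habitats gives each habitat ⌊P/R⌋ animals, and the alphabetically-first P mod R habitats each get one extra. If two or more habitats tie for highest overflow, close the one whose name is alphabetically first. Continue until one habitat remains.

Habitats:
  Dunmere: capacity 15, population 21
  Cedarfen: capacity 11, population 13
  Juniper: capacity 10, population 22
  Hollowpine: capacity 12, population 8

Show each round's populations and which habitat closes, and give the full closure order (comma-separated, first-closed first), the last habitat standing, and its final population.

Closure order: Juniper, Dunmere, Cedarfen
Last habitat: Hollowpine with 64 animals

Round 1: Cedarfen=13 Dunmere=21 Hollowpine=8 Juniper=22 → close Juniper (overflow 12)
  22÷3 = 7 each, +1 to first 1
Round 2: Cedarfen=21 Dunmere=28 Hollowpine=15 → close Dunmere (overflow 13)
  28÷2 = 14 each, +1 to first 0
Round 3: Cedarfen=35 Hollowpine=29 → close Cedarfen (overflow 24)
  35÷1 = 35 each, +1 to first 0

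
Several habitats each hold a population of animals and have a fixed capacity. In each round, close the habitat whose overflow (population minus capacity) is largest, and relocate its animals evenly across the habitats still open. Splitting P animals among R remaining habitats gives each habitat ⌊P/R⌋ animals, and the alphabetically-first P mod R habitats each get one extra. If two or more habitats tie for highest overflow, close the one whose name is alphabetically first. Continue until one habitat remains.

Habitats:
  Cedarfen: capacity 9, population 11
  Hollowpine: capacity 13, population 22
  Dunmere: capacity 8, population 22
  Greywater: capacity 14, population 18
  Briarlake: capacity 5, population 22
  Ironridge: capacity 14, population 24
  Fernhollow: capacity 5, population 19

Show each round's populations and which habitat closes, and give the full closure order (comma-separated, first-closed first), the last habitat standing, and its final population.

Round 1: Briarlake=22 Cedarfen=11 Dunmere=22 Fernhollow=19 Greywater=18 Hollowpine=22 Ironridge=24 → close Briarlake (overflow 17)
  22÷6 = 3 each, +1 to first 4
Round 2: Cedarfen=15 Dunmere=26 Fernhollow=23 Greywater=22 Hollowpine=25 Ironridge=27 → close Dunmere (overflow 18)
  26÷5 = 5 each, +1 to first 1
Round 3: Cedarfen=21 Fernhollow=28 Greywater=27 Hollowpine=30 Ironridge=32 → close Fernhollow (overflow 23)
  28÷4 = 7 each, +1 to first 0
Round 4: Cedarfen=28 Greywater=34 Hollowpine=37 Ironridge=39 → close Ironridge (overflow 25)
  39÷3 = 13 each, +1 to first 0
Round 5: Cedarfen=41 Greywater=47 Hollowpine=50 → close Hollowpine (overflow 37)
  50÷2 = 25 each, +1 to first 0
Round 6: Cedarfen=66 Greywater=72 → close Greywater (overflow 58)
  72÷1 = 72 each, +1 to first 0

Closure order: Briarlake, Dunmere, Fernhollow, Ironridge, Hollowpine, Greywater
Last habitat: Cedarfen with 138 animals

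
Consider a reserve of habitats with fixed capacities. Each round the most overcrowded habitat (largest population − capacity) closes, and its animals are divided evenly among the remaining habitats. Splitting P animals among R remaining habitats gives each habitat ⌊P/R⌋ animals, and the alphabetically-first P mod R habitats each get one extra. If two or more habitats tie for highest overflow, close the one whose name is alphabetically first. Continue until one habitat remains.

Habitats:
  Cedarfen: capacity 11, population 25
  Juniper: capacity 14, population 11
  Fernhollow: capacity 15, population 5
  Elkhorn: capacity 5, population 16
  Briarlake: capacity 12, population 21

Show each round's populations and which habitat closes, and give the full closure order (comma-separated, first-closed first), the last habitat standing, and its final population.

Closure order: Cedarfen, Elkhorn, Briarlake, Juniper
Last habitat: Fernhollow with 78 animals

Round 1: Briarlake=21 Cedarfen=25 Elkhorn=16 Fernhollow=5 Juniper=11 → close Cedarfen (overflow 14)
  25÷4 = 6 each, +1 to first 1
Round 2: Briarlake=28 Elkhorn=22 Fernhollow=11 Juniper=17 → close Elkhorn (overflow 17)
  22÷3 = 7 each, +1 to first 1
Round 3: Briarlake=36 Fernhollow=18 Juniper=24 → close Briarlake (overflow 24)
  36÷2 = 18 each, +1 to first 0
Round 4: Fernhollow=36 Juniper=42 → close Juniper (overflow 28)
  42÷1 = 42 each, +1 to first 0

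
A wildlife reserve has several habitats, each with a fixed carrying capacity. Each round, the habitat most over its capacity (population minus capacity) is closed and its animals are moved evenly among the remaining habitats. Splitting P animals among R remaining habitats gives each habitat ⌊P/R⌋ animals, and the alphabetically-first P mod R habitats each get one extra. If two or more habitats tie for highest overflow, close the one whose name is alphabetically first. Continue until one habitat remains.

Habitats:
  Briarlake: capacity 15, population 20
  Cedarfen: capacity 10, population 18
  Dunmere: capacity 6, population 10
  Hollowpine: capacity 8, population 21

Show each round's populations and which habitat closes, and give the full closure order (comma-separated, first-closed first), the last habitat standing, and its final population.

Round 1: Briarlake=20 Cedarfen=18 Dunmere=10 Hollowpine=21 → close Hollowpine (overflow 13)
  21÷3 = 7 each, +1 to first 0
Round 2: Briarlake=27 Cedarfen=25 Dunmere=17 → close Cedarfen (overflow 15)
  25÷2 = 12 each, +1 to first 1
Round 3: Briarlake=40 Dunmere=29 → close Briarlake (overflow 25)
  40÷1 = 40 each, +1 to first 0

Closure order: Hollowpine, Cedarfen, Briarlake
Last habitat: Dunmere with 69 animals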